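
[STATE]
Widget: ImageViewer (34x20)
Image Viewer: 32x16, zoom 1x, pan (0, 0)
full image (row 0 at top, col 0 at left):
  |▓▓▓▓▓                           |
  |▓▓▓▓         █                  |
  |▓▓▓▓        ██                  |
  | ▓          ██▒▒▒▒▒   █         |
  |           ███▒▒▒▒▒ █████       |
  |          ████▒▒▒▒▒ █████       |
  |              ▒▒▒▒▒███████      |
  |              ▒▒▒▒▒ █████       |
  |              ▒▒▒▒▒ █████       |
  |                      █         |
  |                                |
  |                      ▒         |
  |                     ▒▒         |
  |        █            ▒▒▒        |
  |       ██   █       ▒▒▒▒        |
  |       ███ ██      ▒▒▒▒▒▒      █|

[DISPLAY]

▓▓▓▓▓                             
▓▓▓▓         █                    
▓▓▓▓        ██                    
 ▓          ██▒▒▒▒▒   █           
           ███▒▒▒▒▒ █████         
          ████▒▒▒▒▒ █████         
              ▒▒▒▒▒███████        
              ▒▒▒▒▒ █████         
              ▒▒▒▒▒ █████         
                      █           
                                  
                      ▒           
                     ▒▒           
        █            ▒▒▒          
       ██   █       ▒▒▒▒          
       ███ ██      ▒▒▒▒▒▒      █  
                                  
                                  
                                  
                                  


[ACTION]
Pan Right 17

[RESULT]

                                  
                                  
                                  
▒▒   █                            
▒▒ █████                          
▒▒ █████                          
▒▒███████                         
▒▒ █████                          
▒▒ █████                          
     █                            
                                  
     ▒                            
    ▒▒                            
    ▒▒▒                           
   ▒▒▒▒                           
  ▒▒▒▒▒▒      █                   
                                  
                                  
                                  
                                  


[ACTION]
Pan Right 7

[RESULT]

                                  
                                  
                                  
                                  
█                                 
█                                 
██                                
█                                 
█                                 
                                  
                                  
                                  
                                  
                                  
                                  
▒      █                          
                                  
                                  
                                  
                                  


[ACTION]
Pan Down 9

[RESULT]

                                  
                                  
                                  
                                  
                                  
                                  
▒      █                          
                                  
                                  
                                  
                                  
                                  
                                  
                                  
                                  
                                  
                                  
                                  
                                  
                                  


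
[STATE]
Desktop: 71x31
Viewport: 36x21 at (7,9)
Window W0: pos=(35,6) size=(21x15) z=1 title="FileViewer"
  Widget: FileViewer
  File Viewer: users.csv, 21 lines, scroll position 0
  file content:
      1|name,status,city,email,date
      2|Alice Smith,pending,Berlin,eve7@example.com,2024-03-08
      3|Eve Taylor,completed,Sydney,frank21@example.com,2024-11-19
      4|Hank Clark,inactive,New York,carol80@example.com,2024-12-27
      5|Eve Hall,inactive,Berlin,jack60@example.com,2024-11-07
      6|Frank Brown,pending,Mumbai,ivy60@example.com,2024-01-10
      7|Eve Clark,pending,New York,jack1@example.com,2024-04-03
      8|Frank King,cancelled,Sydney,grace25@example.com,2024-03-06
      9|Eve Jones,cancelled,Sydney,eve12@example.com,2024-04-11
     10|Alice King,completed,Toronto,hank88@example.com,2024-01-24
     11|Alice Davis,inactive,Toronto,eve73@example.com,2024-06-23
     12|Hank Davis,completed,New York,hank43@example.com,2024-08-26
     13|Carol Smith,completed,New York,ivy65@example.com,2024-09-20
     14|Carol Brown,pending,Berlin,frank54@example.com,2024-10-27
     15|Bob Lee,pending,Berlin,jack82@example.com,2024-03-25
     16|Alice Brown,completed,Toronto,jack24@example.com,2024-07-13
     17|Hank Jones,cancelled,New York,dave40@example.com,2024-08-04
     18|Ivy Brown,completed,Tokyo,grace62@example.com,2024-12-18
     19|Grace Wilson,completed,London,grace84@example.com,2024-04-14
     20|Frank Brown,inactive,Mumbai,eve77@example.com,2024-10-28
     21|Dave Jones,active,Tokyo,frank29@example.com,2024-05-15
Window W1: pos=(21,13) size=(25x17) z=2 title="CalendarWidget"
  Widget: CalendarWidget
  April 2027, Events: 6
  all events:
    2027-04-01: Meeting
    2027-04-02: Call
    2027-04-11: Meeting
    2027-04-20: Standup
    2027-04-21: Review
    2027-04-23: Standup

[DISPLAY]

                            ┃name,st
                            ┃Alice S
                            ┃Eve Tay
                            ┃Hank Cl
              ┏━━━━━━━━━━━━━━━━━━━━━
              ┃ CalendarWidget      
              ┠─────────────────────
              ┃       April 2027    
              ┃Mo Tu We Th Fr Sa Su 
              ┃          1*  2*  3  
              ┃ 5  6  7  8  9 10 11*
              ┃12 13 14 15 16 17 18 
              ┃19 20* 21* 22 23* 24 
              ┃26 27 28 29 30       
              ┃                     
              ┃                     
              ┃                     
              ┃                     
              ┃                     
              ┃                     
              ┗━━━━━━━━━━━━━━━━━━━━━


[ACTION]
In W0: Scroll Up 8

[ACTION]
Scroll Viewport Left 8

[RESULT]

                                   ┃
                                   ┃
                                   ┃
                                   ┃
                     ┏━━━━━━━━━━━━━━
                     ┃ CalendarWidge
                     ┠──────────────
                     ┃       April 2
                     ┃Mo Tu We Th Fr
                     ┃          1*  
                     ┃ 5  6  7  8  9
                     ┃12 13 14 15 16
                     ┃19 20* 21* 22 
                     ┃26 27 28 29 30
                     ┃              
                     ┃              
                     ┃              
                     ┃              
                     ┃              
                     ┃              
                     ┗━━━━━━━━━━━━━━


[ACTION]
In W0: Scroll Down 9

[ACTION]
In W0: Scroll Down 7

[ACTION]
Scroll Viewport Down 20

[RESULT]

                                   ┃
                                   ┃
                                   ┃
                     ┏━━━━━━━━━━━━━━
                     ┃ CalendarWidge
                     ┠──────────────
                     ┃       April 2
                     ┃Mo Tu We Th Fr
                     ┃          1*  
                     ┃ 5  6  7  8  9
                     ┃12 13 14 15 16
                     ┃19 20* 21* 22 
                     ┃26 27 28 29 30
                     ┃              
                     ┃              
                     ┃              
                     ┃              
                     ┃              
                     ┃              
                     ┗━━━━━━━━━━━━━━
                                    


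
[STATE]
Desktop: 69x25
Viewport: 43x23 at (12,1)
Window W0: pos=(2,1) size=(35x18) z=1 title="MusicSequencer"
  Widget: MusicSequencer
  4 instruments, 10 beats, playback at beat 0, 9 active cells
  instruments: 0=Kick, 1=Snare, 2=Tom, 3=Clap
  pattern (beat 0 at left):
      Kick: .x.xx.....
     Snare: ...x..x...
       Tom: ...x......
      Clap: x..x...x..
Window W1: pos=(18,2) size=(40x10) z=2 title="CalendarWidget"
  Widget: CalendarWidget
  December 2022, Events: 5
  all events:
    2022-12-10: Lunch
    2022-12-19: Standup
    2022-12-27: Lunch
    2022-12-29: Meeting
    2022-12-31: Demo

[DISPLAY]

━━━━━━━━━━━━━━━━━━━━━━━━┓                  
uencer┏━━━━━━━━━━━━━━━━━━━━━━━━━━━━━━━━━━━━
──────┃ CalendarWidget                     
345678┠────────────────────────────────────
██····┃            December 2022           
█··█··┃Mo Tu We Th Fr Sa Su                
█·····┃          1  2  3  4                
█···█·┃ 5  6  7  8  9 10* 11               
      ┃12 13 14 15 16 17 18                
      ┃19* 20 21 22 23 24 25               
      ┗━━━━━━━━━━━━━━━━━━━━━━━━━━━━━━━━━━━━
                        ┃                  
                        ┃                  
                        ┃                  
                        ┃                  
                        ┃                  
                        ┃                  
━━━━━━━━━━━━━━━━━━━━━━━━┛                  
                                           
                                           
                                           
                                           
                                           


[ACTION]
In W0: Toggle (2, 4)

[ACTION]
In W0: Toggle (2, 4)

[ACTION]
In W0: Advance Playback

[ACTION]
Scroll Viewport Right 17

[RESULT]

━━━━━━━━━━┓                                
━━━━━━━━━━━━━━━━━━━━━━━━━━━━━━━┓           
arWidget                       ┃           
───────────────────────────────┨           
     December 2022             ┃           
e Th Fr Sa Su                  ┃           
   1  2  3  4                  ┃           
7  8  9 10* 11                 ┃           
4 15 16 17 18                  ┃           
21 22 23 24 25                 ┃           
━━━━━━━━━━━━━━━━━━━━━━━━━━━━━━━┛           
          ┃                                
          ┃                                
          ┃                                
          ┃                                
          ┃                                
          ┃                                
━━━━━━━━━━┛                                
                                           
                                           
                                           
                                           
                                           


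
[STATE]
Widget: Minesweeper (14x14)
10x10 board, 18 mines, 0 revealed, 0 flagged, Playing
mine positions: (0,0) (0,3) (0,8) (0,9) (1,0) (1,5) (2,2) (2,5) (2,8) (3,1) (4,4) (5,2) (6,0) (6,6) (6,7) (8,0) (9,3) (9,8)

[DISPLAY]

■■■■■■■■■■    
■■■■■■■■■■    
■■■■■■■■■■    
■■■■■■■■■■    
■■■■■■■■■■    
■■■■■■■■■■    
■■■■■■■■■■    
■■■■■■■■■■    
■■■■■■■■■■    
■■■■■■■■■■    
              
              
              
              


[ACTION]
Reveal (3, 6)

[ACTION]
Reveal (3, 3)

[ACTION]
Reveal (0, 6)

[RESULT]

■■■■■■1■■■    
■■■■■■■■■■    
■■■■■■■■■■    
■■■2■■1■■■    
■■■■■■■■■■    
■■■■■■■■■■    
■■■■■■■■■■    
■■■■■■■■■■    
■■■■■■■■■■    
■■■■■■■■■■    
              
              
              
              


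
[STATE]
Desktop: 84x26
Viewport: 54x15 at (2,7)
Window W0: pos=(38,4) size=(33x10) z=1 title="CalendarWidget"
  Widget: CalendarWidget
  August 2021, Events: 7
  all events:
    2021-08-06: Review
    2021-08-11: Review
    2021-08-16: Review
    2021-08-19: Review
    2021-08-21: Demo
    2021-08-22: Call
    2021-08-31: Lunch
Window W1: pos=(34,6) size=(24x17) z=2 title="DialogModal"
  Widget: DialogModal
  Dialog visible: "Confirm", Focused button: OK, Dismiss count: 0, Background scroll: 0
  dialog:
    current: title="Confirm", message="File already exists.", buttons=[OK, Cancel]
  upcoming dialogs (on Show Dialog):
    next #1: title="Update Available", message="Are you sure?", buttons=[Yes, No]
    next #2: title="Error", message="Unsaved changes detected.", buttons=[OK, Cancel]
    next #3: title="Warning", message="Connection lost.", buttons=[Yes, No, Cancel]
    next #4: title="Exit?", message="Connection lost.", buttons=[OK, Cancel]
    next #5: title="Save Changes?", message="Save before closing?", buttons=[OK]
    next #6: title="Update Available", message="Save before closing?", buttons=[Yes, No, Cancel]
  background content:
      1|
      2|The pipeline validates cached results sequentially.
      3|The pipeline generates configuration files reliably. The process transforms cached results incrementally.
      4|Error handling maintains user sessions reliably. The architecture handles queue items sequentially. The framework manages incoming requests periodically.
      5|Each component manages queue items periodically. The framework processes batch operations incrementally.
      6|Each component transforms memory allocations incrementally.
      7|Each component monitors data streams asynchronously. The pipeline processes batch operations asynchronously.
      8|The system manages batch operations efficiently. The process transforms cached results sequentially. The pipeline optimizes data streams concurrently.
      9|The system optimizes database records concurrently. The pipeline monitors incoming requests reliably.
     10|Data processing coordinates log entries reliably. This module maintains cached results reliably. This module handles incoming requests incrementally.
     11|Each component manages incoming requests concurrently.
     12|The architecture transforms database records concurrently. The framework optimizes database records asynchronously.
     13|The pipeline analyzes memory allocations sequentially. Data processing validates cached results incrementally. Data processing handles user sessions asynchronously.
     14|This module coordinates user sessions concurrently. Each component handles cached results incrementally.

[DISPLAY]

                                ┃ DialogModal         
                                ┠─────────────────────
                                ┃                     
                                ┃The pipeline validate
                                ┃The pipeline generate
                                ┃Error handling mainta
                                ┃Ea┌────────────────┐e
                                ┃Ea│    Confirm     │f
                                ┃Ea│File already exi│o
                                ┃Th│ [OK]  Cancel   │a
                                ┃Th└────────────────┘ 
                                ┃Data processing coord
                                ┃Each component manage
                                ┃The architecture tran
                                ┃The pipeline analyzes


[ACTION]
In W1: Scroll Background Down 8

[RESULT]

                                ┃ DialogModal         
                                ┠─────────────────────
                                ┃The system optimizes 
                                ┃Data processing coord
                                ┃Each component manage
                                ┃The architecture tran
                                ┃Th┌────────────────┐s
                                ┃Th│    Confirm     │t
                                ┃  │File already exi│ 
                                ┃  │ [OK]  Cancel   │ 
                                ┃  └────────────────┘ 
                                ┃                     
                                ┃                     
                                ┃                     
                                ┃                     


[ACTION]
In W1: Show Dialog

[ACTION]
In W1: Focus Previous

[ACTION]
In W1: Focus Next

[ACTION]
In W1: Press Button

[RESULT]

                                ┃ DialogModal         
                                ┠─────────────────────
                                ┃The system optimizes 
                                ┃Data processing coord
                                ┃Each component manage
                                ┃The architecture tran
                                ┃The pipeline analyzes
                                ┃This module coordinat
                                ┃                     
                                ┃                     
                                ┃                     
                                ┃                     
                                ┃                     
                                ┃                     
                                ┃                     


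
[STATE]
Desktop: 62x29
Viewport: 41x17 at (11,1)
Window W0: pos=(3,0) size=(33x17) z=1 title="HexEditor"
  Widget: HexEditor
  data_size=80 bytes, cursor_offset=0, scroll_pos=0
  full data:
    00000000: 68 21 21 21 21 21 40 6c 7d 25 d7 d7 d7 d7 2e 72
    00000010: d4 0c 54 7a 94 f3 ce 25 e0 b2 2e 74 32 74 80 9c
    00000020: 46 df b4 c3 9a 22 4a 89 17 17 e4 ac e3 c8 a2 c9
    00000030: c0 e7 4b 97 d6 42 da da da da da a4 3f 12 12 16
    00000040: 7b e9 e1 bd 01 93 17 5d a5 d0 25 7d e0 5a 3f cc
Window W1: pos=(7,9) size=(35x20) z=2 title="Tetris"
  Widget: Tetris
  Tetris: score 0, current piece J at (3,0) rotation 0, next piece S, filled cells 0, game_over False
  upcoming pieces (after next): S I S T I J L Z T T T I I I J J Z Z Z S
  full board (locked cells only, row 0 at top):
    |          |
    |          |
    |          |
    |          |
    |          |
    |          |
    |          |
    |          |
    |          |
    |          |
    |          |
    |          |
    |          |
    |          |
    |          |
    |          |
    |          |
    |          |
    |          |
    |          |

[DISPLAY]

tor                     ┃                
────────────────────────┨                
0  68 21 21 21 21 21 40 ┃                
0  d4 0c 54 7a 94 f3 ce ┃                
0  46 df b4 c3 9a 22 4a ┃                
0  c0 e7 4b 97 d6 42 da ┃                
0  7b e9 e1 bd 01 93 17 ┃                
                        ┃                
━━━━━━━━━━━━━━━━━━━━━━━━━━━━━━┓          
tris                          ┃          
──────────────────────────────┨          
       │Next:                 ┃          
       │ ░░                   ┃          
       │░░                    ┃          
       │                      ┃          
       │                      ┃          
       │                      ┃          


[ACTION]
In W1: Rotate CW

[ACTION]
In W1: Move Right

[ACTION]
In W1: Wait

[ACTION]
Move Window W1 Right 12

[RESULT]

tor                     ┃                
────────────────────────┨                
0  68 21 21 21 21 21 40 ┃                
0  d4 0c 54 7a 94 f3 ce ┃                
0  46 df b4 c3 9a 22 4a ┃                
0  c0 e7 4b 97 d6 42 da ┃                
0  7b e9 e1 bd 01 93 17 ┃                
                        ┃                
        ┏━━━━━━━━━━━━━━━━━━━━━━━━━━━━━━━━
        ┃ Tetris                         
        ┠────────────────────────────────
        ┃          │Next:                
        ┃          │ ░░                  
        ┃          │░░                   
        ┃          │                     
━━━━━━━━┃          │                     
        ┃          │                     


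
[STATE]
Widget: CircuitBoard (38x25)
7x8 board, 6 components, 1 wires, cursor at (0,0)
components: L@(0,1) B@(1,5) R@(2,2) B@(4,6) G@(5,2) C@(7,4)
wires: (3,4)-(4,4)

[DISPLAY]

   0 1 2 3 4 5 6                      
0  [.]  L                             
                                      
1                       B             
                                      
2           R                         
                                      
3                   ·                 
                    │                 
4                   ·       B         
                                      
5           G                         
                                      
6                                     
                                      
7                   C                 
Cursor: (0,0)                         
                                      
                                      
                                      
                                      
                                      
                                      
                                      
                                      


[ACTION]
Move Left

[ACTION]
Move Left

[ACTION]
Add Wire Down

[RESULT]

   0 1 2 3 4 5 6                      
0  [.]  L                             
    │                                 
1   ·                   B             
                                      
2           R                         
                                      
3                   ·                 
                    │                 
4                   ·       B         
                                      
5           G                         
                                      
6                                     
                                      
7                   C                 
Cursor: (0,0)                         
                                      
                                      
                                      
                                      
                                      
                                      
                                      
                                      


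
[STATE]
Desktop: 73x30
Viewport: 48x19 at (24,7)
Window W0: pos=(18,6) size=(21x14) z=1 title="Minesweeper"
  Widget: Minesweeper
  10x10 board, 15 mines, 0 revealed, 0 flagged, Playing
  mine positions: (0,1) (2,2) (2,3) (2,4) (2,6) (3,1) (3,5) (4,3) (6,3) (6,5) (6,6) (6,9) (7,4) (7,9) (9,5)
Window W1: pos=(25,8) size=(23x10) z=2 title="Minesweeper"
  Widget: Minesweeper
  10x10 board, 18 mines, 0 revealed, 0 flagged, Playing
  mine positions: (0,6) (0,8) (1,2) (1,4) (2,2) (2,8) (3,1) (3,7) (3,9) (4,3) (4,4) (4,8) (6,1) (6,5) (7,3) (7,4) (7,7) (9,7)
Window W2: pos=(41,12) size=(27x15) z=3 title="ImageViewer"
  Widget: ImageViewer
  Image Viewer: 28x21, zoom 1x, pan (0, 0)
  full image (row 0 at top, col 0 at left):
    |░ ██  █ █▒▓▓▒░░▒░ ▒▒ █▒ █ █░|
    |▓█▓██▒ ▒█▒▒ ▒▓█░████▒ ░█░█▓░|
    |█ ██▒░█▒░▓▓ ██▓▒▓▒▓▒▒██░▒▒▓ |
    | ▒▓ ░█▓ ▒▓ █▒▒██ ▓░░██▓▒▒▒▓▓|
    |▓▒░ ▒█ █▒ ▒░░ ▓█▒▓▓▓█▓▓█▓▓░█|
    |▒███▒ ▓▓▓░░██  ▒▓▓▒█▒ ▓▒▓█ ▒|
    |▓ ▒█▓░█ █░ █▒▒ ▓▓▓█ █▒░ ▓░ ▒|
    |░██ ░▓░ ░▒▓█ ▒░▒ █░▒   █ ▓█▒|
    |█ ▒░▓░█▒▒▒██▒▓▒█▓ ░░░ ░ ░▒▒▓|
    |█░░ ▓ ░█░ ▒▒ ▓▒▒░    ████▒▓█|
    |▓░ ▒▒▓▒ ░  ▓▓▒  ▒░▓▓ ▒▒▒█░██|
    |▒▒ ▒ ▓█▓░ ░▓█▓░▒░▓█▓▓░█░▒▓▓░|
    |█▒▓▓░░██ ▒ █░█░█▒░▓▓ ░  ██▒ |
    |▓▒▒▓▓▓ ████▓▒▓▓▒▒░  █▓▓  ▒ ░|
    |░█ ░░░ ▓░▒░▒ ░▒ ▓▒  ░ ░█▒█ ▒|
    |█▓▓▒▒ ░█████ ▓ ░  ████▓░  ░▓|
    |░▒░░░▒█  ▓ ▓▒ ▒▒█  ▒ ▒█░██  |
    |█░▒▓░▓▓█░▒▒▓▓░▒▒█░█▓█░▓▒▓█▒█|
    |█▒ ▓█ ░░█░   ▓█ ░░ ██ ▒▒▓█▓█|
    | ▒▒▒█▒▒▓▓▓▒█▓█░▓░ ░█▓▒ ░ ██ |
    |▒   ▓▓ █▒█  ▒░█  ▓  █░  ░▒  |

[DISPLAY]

sweeper       ┃                                 
─┏━━━━━━━━━━━━━━━━━━━━━┓                        
■┃ Minesweeper         ┃                        
■┠─────────────────────┨                        
■┃■■■■■■■■■■           ┃                        
■┃■■■■■■■■■■     ┏━━━━━━━━━━━━━━━━━━━━━━━━━┓    
■┃■■■■■■■■■■     ┃ ImageViewer             ┃    
■┃■■■■■■■■■■     ┠─────────────────────────┨    
■┃■■■■■■■■■■     ┃░ ██  █ █▒▓▓▒░░▒░ ▒▒ █▒ █┃    
■┃■■■■■■■■■■     ┃▓█▓██▒ ▒█▒▒ ▒▓█░████▒ ░█░┃    
■┗━━━━━━━━━━━━━━━┃█ ██▒░█▒░▓▓ ██▓▒▓▒▓▒▒██░▒┃    
■■■■■         ┃  ┃ ▒▓ ░█▓ ▒▓ █▒▒██ ▓░░██▓▒▒┃    
━━━━━━━━━━━━━━┛  ┃▓▒░ ▒█ █▒ ▒░░ ▓█▒▓▓▓█▓▓█▓┃    
                 ┃▒███▒ ▓▓▓░░██  ▒▓▓▒█▒ ▓▒▓┃    
                 ┃▓ ▒█▓░█ █░ █▒▒ ▓▓▓█ █▒░ ▓┃    
                 ┃░██ ░▓░ ░▒▓█ ▒░▒ █░▒   █ ┃    
                 ┃█ ▒░▓░█▒▒▒██▒▓▒█▓ ░░░ ░ ░┃    
                 ┃█░░ ▓ ░█░ ▒▒ ▓▒▒░    ████┃    
                 ┃▓░ ▒▒▓▒ ░  ▓▓▒  ▒░▓▓ ▒▒▒█┃    


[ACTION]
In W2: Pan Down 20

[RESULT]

sweeper       ┃                                 
─┏━━━━━━━━━━━━━━━━━━━━━┓                        
■┃ Minesweeper         ┃                        
■┠─────────────────────┨                        
■┃■■■■■■■■■■           ┃                        
■┃■■■■■■■■■■     ┏━━━━━━━━━━━━━━━━━━━━━━━━━┓    
■┃■■■■■■■■■■     ┃ ImageViewer             ┃    
■┃■■■■■■■■■■     ┠─────────────────────────┨    
■┃■■■■■■■■■■     ┃▒   ▓▓ █▒█  ▒░█  ▓  █░  ░┃    
■┃■■■■■■■■■■     ┃                         ┃    
■┗━━━━━━━━━━━━━━━┃                         ┃    
■■■■■         ┃  ┃                         ┃    
━━━━━━━━━━━━━━┛  ┃                         ┃    
                 ┃                         ┃    
                 ┃                         ┃    
                 ┃                         ┃    
                 ┃                         ┃    
                 ┃                         ┃    
                 ┃                         ┃    


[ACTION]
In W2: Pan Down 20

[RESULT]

sweeper       ┃                                 
─┏━━━━━━━━━━━━━━━━━━━━━┓                        
■┃ Minesweeper         ┃                        
■┠─────────────────────┨                        
■┃■■■■■■■■■■           ┃                        
■┃■■■■■■■■■■     ┏━━━━━━━━━━━━━━━━━━━━━━━━━┓    
■┃■■■■■■■■■■     ┃ ImageViewer             ┃    
■┃■■■■■■■■■■     ┠─────────────────────────┨    
■┃■■■■■■■■■■     ┃                         ┃    
■┃■■■■■■■■■■     ┃                         ┃    
■┗━━━━━━━━━━━━━━━┃                         ┃    
■■■■■         ┃  ┃                         ┃    
━━━━━━━━━━━━━━┛  ┃                         ┃    
                 ┃                         ┃    
                 ┃                         ┃    
                 ┃                         ┃    
                 ┃                         ┃    
                 ┃                         ┃    
                 ┃                         ┃    


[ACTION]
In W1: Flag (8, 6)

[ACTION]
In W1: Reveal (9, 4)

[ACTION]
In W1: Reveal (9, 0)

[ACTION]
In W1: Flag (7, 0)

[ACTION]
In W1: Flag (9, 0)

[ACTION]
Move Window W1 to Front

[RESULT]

sweeper       ┃                                 
─┏━━━━━━━━━━━━━━━━━━━━━┓                        
■┃ Minesweeper         ┃                        
■┠─────────────────────┨                        
■┃■■■■■■■■■■           ┃                        
■┃■■■■■■■■■■           ┃━━━━━━━━━━━━━━━━━━━┓    
■┃■■■■■■■■■■           ┃Viewer             ┃    
■┃■■■■■■■■■■           ┃───────────────────┨    
■┃■■■■■■■■■■           ┃                   ┃    
■┃■■■■■■■■■■           ┃                   ┃    
■┗━━━━━━━━━━━━━━━━━━━━━┛                   ┃    
■■■■■         ┃  ┃                         ┃    
━━━━━━━━━━━━━━┛  ┃                         ┃    
                 ┃                         ┃    
                 ┃                         ┃    
                 ┃                         ┃    
                 ┃                         ┃    
                 ┃                         ┃    
                 ┃                         ┃    


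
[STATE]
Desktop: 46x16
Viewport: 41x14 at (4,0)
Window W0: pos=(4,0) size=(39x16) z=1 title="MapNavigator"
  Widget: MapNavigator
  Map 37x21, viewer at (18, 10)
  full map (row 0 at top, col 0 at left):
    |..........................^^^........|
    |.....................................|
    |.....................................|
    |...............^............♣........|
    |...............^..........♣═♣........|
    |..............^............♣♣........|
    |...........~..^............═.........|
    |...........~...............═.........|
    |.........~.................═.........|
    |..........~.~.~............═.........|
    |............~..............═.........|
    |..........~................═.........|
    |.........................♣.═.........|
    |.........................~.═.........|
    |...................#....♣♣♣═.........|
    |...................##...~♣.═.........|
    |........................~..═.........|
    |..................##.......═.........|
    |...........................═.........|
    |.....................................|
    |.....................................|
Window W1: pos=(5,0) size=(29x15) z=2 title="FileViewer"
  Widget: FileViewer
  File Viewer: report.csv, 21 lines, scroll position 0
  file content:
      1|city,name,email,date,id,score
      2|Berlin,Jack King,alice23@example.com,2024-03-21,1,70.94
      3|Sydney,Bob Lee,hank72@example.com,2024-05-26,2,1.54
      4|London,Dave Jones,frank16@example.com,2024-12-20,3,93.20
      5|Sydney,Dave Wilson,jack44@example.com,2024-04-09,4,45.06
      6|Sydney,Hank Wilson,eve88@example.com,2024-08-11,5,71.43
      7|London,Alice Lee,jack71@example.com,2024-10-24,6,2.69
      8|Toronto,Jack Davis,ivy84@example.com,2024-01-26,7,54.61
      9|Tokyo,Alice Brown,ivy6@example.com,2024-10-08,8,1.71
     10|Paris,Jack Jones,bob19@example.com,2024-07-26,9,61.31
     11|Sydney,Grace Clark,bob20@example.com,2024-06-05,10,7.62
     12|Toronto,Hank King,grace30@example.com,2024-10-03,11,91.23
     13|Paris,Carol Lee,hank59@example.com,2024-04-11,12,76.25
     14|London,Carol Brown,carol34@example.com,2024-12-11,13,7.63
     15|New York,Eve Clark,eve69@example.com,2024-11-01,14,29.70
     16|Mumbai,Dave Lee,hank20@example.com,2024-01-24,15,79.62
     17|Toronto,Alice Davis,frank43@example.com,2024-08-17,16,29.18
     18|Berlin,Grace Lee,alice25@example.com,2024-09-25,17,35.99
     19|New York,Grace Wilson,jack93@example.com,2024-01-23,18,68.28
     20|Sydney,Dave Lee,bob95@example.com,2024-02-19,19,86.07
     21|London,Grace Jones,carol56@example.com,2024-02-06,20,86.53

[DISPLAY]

┏┏━━━━━━━━━━━━━━━━━━━━━━━━━━━┓━━━━━━━━┓  
┃┃ FileViewer                ┃        ┃  
┠┠───────────────────────────┨────────┨  
┃┃city,name,email,date,id,sc▲┃........┃  
┃┃Berlin,Jack King,alice23@e█┃........┃  
┃┃Sydney,Bob Lee,hank72@exam░┃........┃  
┃┃London,Dave Jones,frank16@░┃........┃  
┃┃Sydney,Dave Wilson,jack44@░┃........┃  
┃┃Sydney,Hank Wilson,eve88@e░┃........┃  
┃┃London,Alice Lee,jack71@ex░┃........┃  
┃┃Toronto,Jack Davis,ivy84@e░┃........┃  
┃┃Tokyo,Alice Brown,ivy6@exa░┃........┃  
┃┃Paris,Jack Jones,bob19@exa░┃........┃  
┃┃Sydney,Grace Clark,bob20@e▼┃........┃  


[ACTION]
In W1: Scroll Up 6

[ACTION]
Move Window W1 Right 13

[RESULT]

┏━━━━━━━━━━━━┏━━━━━━━━━━━━━━━━━━━━━━━━━━━
┃ MapNavigato┃ FileViewer                
┠────────────┠───────────────────────────
┃............┃city,name,email,date,id,sc▲
┃............┃Berlin,Jack King,alice23@e█
┃...........~┃Sydney,Bob Lee,hank72@exam░
┃...........~┃London,Dave Jones,frank16@░
┃.........~..┃Sydney,Dave Wilson,jack44@░
┃..........~.┃Sydney,Hank Wilson,eve88@e░
┃............┃London,Alice Lee,jack71@ex░
┃..........~.┃Toronto,Jack Davis,ivy84@e░
┃............┃Tokyo,Alice Brown,ivy6@exa░
┃............┃Paris,Jack Jones,bob19@exa░
┃............┃Sydney,Grace Clark,bob20@e▼


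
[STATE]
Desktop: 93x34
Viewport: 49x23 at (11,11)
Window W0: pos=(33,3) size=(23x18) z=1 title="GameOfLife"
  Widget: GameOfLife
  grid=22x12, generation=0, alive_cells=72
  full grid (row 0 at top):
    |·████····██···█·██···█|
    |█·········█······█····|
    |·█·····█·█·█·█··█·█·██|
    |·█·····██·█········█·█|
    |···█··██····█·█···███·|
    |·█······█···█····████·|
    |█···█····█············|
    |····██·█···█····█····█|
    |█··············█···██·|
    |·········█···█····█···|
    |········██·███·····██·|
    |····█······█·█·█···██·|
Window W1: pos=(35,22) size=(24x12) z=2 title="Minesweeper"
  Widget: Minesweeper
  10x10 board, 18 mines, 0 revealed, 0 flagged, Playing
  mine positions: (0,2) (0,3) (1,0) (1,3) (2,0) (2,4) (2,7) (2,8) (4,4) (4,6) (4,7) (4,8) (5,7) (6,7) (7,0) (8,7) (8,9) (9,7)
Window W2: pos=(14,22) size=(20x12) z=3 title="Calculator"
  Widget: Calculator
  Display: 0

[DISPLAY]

                      ┃···█··██····█·█···███┃    
                      ┃·█······█···█····████┃    
                      ┃█···█····█···········┃    
                      ┃····██·█···█····█····┃    
                      ┃█··············█···██┃    
                      ┃·········█···█····█··┃    
                      ┃········██·███·····██┃    
                      ┃····█······█·█·█···██┃    
                      ┃                     ┃    
                      ┗━━━━━━━━━━━━━━━━━━━━━┛    
                                                 
   ┏━━━━━━━━━━━━━━━━━━┓ ┏━━━━━━━━━━━━━━━━━━━━━━┓ 
   ┃ Calculator       ┃ ┃ Minesweeper          ┃ 
   ┠──────────────────┨ ┠──────────────────────┨ 
   ┃                 0┃ ┃■■■■■■■■■■            ┃ 
   ┃┌───┬───┬───┬───┐ ┃ ┃■■■■■■■■■■            ┃ 
   ┃│ 7 │ 8 │ 9 │ ÷ │ ┃ ┃■■■■■■■■■■            ┃ 
   ┃├───┼───┼───┼───┤ ┃ ┃■■■■■■■■■■            ┃ 
   ┃│ 4 │ 5 │ 6 │ × │ ┃ ┃■■■■■■■■■■            ┃ 
   ┃├───┼───┼───┼───┤ ┃ ┃■■■■■■■■■■            ┃ 
   ┃│ 1 │ 2 │ 3 │ - │ ┃ ┃■■■■■■■■■■            ┃ 
   ┃└───┴───┴───┴───┘ ┃ ┃■■■■■■■■■■            ┃ 
   ┗━━━━━━━━━━━━━━━━━━┛ ┗━━━━━━━━━━━━━━━━━━━━━━┛ 


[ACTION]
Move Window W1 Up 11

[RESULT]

                      ┃·┏━━━━━━━━━━━━━━━━━━━━━━┓ 
                      ┃·┃ Minesweeper          ┃ 
                      ┃█┠──────────────────────┨ 
                      ┃·┃■■■■■■■■■■            ┃ 
                      ┃█┃■■■■■■■■■■            ┃ 
                      ┃·┃■■■■■■■■■■            ┃ 
                      ┃·┃■■■■■■■■■■            ┃ 
                      ┃·┃■■■■■■■■■■            ┃ 
                      ┃ ┃■■■■■■■■■■            ┃ 
                      ┗━┃■■■■■■■■■■            ┃ 
                        ┃■■■■■■■■■■            ┃ 
   ┏━━━━━━━━━━━━━━━━━━┓ ┗━━━━━━━━━━━━━━━━━━━━━━┛ 
   ┃ Calculator       ┃                          
   ┠──────────────────┨                          
   ┃                 0┃                          
   ┃┌───┬───┬───┬───┐ ┃                          
   ┃│ 7 │ 8 │ 9 │ ÷ │ ┃                          
   ┃├───┼───┼───┼───┤ ┃                          
   ┃│ 4 │ 5 │ 6 │ × │ ┃                          
   ┃├───┼───┼───┼───┤ ┃                          
   ┃│ 1 │ 2 │ 3 │ - │ ┃                          
   ┃└───┴───┴───┴───┘ ┃                          
   ┗━━━━━━━━━━━━━━━━━━┛                          


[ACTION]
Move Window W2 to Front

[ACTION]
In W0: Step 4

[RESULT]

                      ┃·┏━━━━━━━━━━━━━━━━━━━━━━┓ 
                      ┃·┃ Minesweeper          ┃ 
                      ┃·┠──────────────────────┨ 
                      ┃·┃■■■■■■■■■■            ┃ 
                      ┃·┃■■■■■■■■■■            ┃ 
                      ┃·┃■■■■■■■■■■            ┃ 
                      ┃·┃■■■■■■■■■■            ┃ 
                      ┃·┃■■■■■■■■■■            ┃ 
                      ┃ ┃■■■■■■■■■■            ┃ 
                      ┗━┃■■■■■■■■■■            ┃ 
                        ┃■■■■■■■■■■            ┃ 
   ┏━━━━━━━━━━━━━━━━━━┓ ┗━━━━━━━━━━━━━━━━━━━━━━┛ 
   ┃ Calculator       ┃                          
   ┠──────────────────┨                          
   ┃                 0┃                          
   ┃┌───┬───┬───┬───┐ ┃                          
   ┃│ 7 │ 8 │ 9 │ ÷ │ ┃                          
   ┃├───┼───┼───┼───┤ ┃                          
   ┃│ 4 │ 5 │ 6 │ × │ ┃                          
   ┃├───┼───┼───┼───┤ ┃                          
   ┃│ 1 │ 2 │ 3 │ - │ ┃                          
   ┃└───┴───┴───┴───┘ ┃                          
   ┗━━━━━━━━━━━━━━━━━━┛                          
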